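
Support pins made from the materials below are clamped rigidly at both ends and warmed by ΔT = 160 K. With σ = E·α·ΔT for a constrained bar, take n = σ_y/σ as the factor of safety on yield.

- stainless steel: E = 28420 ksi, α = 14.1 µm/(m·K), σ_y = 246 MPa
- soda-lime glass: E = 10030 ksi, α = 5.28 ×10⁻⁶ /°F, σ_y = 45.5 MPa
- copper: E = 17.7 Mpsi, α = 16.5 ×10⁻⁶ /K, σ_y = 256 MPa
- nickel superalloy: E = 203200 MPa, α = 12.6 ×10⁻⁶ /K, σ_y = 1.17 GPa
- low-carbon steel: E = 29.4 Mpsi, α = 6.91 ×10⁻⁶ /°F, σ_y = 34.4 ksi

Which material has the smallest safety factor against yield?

Per material, after unit conversion:
  stainless steel: E = 195.9, α = 14.1, σ_y = 246.0 → σ = 442 MPa, n = 0.556
  soda-lime glass: E = 69.15, α = 9.50, σ_y = 45.50 → σ = 105 MPa, n = 0.433
  copper: E = 122.0, α = 16.5, σ_y = 256.0 → σ = 322 MPa, n = 0.795
  nickel superalloy: E = 203.2, α = 12.6, σ_y = 1170 → σ = 410 MPa, n = 2.86
  low-carbon steel: E = 202.7, α = 12.4, σ_y = 237.2 → σ = 403 MPa, n = 0.588
The minimum is soda-lime glass at n = 0.433.

soda-lime glass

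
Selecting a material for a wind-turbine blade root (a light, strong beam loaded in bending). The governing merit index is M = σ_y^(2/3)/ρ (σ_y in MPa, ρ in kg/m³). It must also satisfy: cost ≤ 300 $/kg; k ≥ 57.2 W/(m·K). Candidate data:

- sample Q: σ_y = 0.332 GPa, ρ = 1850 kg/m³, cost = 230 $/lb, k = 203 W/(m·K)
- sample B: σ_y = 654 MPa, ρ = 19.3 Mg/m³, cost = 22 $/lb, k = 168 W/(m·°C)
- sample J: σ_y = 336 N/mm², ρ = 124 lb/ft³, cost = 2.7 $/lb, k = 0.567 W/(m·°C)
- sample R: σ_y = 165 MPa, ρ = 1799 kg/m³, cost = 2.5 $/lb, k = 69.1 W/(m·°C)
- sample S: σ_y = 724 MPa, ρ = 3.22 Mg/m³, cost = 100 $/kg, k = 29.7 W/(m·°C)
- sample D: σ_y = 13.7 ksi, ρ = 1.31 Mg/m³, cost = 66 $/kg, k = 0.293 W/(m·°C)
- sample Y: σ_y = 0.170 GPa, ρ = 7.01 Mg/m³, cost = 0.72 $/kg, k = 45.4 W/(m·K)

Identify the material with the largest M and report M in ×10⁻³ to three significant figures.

sample R, M = 16.7×10⁻³

Screen on constraints: cost ≤ 300 $/kg; k ≥ 57.2 W/(m·K). Survivors: sample B, sample R.
Convert each candidate to consistent units, then evaluate M:
  sample B: σ_y = 654.0 MPa, ρ = 19300 kg/m³
  sample R: σ_y = 165.0 MPa, ρ = 1799 kg/m³
  sample R: M = 16.7×10⁻³
  sample B: M = 3.90×10⁻³
Sample R has the largest M.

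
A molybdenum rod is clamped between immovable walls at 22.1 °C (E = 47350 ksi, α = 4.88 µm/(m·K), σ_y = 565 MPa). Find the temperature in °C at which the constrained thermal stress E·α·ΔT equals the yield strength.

E = 47350 ksi = 326.5 GPa.
E·α·ΔT = 565.0 MPa ⇒ ΔT = 565.0 / (326.5×10³ × 4.88×10⁻⁶) = 354.6 K.
T = 22.1 + 354.6 = 376.7 °C.

377 °C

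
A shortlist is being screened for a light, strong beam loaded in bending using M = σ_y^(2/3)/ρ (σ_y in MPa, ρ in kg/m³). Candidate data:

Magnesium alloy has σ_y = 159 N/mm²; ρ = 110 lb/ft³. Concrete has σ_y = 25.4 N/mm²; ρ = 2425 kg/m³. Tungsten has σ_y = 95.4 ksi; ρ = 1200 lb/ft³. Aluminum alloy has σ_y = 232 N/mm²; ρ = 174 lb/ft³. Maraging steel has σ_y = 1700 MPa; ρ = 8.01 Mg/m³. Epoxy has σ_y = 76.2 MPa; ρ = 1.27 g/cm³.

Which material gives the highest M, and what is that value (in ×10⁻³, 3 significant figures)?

Normalizing units and computing the index:
  magnesium alloy: σ_y = 159.0 MPa, ρ = 1762 kg/m³
  concrete: σ_y = 25.40 MPa, ρ = 2425 kg/m³
  tungsten: σ_y = 657.8 MPa, ρ = 19220 kg/m³
  aluminum alloy: σ_y = 232.0 MPa, ρ = 2787 kg/m³
  maraging steel: σ_y = 1700 MPa, ρ = 8010 kg/m³
  epoxy: σ_y = 76.20 MPa, ρ = 1270 kg/m³
  maraging steel: M = 17.8×10⁻³
  magnesium alloy: M = 16.7×10⁻³
  epoxy: M = 14.2×10⁻³
  aluminum alloy: M = 13.5×10⁻³
  tungsten: M = 3.93×10⁻³
  concrete: M = 3.56×10⁻³
Maraging steel has the largest M.

maraging steel, M = 17.8×10⁻³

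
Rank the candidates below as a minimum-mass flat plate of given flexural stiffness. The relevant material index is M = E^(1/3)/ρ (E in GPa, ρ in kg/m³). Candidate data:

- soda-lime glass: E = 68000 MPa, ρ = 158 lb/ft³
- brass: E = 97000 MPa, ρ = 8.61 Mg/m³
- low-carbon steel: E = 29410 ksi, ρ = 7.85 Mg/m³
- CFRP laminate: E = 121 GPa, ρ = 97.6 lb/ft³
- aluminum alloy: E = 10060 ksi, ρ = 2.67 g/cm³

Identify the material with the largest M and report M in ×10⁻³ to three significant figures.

CFRP laminate, M = 3.16×10⁻³

After converting to SI:
  soda-lime glass: E = 68.00 GPa, ρ = 2531 kg/m³
  brass: E = 97.00 GPa, ρ = 8610 kg/m³
  low-carbon steel: E = 202.8 GPa, ρ = 7850 kg/m³
  CFRP laminate: E = 121.0 GPa, ρ = 1563 kg/m³
  aluminum alloy: E = 69.36 GPa, ρ = 2670 kg/m³
  CFRP laminate: M = 3.16×10⁻³
  soda-lime glass: M = 1.61×10⁻³
  aluminum alloy: M = 1.54×10⁻³
  low-carbon steel: M = 0.748×10⁻³
  brass: M = 0.534×10⁻³
The maximum is for CFRP laminate.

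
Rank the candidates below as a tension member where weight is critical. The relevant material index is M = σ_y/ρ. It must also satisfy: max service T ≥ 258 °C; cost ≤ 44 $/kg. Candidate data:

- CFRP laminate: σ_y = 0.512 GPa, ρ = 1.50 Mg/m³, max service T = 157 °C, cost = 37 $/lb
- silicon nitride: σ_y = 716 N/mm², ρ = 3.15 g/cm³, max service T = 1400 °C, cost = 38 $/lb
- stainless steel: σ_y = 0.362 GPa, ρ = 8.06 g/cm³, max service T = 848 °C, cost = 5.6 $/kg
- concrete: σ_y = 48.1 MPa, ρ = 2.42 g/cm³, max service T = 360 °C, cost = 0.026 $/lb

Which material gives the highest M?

Screen on constraints: max service T ≥ 258 °C; cost ≤ 44 $/kg. Survivors: stainless steel, concrete.
In SI units:
  stainless steel: σ_y = 362.0 MPa, ρ = 8060 kg/m³
  concrete: σ_y = 48.10 MPa, ρ = 2420 kg/m³
  stainless steel: M = 44.9 kN·m/kg
  concrete: M = 19.9 kN·m/kg
Stainless steel has the largest M.

stainless steel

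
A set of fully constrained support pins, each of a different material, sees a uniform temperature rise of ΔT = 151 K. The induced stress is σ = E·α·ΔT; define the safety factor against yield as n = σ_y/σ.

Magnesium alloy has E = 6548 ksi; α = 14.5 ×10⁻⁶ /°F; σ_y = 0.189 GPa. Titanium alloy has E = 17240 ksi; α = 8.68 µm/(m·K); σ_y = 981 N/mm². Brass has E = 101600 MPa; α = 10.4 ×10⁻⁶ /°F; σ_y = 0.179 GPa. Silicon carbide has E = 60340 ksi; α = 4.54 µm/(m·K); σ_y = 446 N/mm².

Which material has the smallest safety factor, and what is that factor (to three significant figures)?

In consistent units (E in GPa, α in ×10⁻⁶/K, σ_y in MPa):
  magnesium alloy: E = 45.15, α = 26.1, σ_y = 189.0 → σ = 178 MPa, n = 1.06
  titanium alloy: E = 118.9, α = 8.68, σ_y = 981.0 → σ = 156 MPa, n = 6.30
  brass: E = 101.6, α = 18.7, σ_y = 179.0 → σ = 287 MPa, n = 0.623
  silicon carbide: E = 416.0, α = 4.54, σ_y = 446.0 → σ = 285 MPa, n = 1.56
The minimum is brass at n = 0.623.

brass, n = 0.623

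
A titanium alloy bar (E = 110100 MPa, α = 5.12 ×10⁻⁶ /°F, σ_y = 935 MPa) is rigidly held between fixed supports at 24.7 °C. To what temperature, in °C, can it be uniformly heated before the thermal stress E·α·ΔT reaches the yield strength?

946 °C

E = 110100 MPa = 110.1 GPa.
α = 5.12×10⁻⁶/°F × 9/5 = 9.22×10⁻⁶/K.
E·α·ΔT = 935.0 MPa ⇒ ΔT = 935.0 / (110.1×10³ × 9.22×10⁻⁶) = 921.5 K.
T = 24.7 + 921.5 = 946.2 °C.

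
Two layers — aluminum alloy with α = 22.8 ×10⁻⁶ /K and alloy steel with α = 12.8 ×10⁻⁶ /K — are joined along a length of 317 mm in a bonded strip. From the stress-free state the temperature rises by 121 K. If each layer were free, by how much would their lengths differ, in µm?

Δα = |22.8 − 12.8|×10⁻⁶/K = 10.0×10⁻⁶/K.
ΔL_mismatch = Δα·L·ΔT = 10.0×10⁻⁶ × 317.0 mm × 121.0 K = 384 µm.

384 µm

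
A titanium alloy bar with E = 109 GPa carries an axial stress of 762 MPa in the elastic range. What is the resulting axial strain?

ε = σ/E = 762 / 109000 = 6.99×10⁻³.

6.99×10⁻³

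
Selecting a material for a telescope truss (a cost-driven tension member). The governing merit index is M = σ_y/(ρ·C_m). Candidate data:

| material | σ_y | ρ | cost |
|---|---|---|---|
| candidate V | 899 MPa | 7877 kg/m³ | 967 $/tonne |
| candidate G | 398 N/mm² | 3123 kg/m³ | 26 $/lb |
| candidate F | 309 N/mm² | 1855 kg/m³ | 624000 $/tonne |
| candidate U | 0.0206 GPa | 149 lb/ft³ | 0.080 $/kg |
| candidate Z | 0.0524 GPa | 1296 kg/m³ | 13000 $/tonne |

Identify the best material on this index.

Convert each candidate to consistent units, then evaluate M:
  candidate V: σ_y = 899.0 MPa, ρ = 7877 kg/m³, cost = 0.9670 $/kg
  candidate G: σ_y = 398.0 MPa, ρ = 3123 kg/m³, cost = 57.32 $/kg
  candidate F: σ_y = 309.0 MPa, ρ = 1855 kg/m³, cost = 624.0 $/kg
  candidate U: σ_y = 20.60 MPa, ρ = 2387 kg/m³, cost = 0.08000 $/kg
  candidate Z: σ_y = 52.40 MPa, ρ = 1296 kg/m³, cost = 13.00 $/kg
  candidate V: M = 118 kN·m per $
  candidate U: M = 108 kN·m per $
  candidate Z: M = 3.11 kN·m per $
  candidate G: M = 2.22 kN·m per $
  candidate F: M = 0.267 kN·m per $
The maximum is for candidate V.

candidate V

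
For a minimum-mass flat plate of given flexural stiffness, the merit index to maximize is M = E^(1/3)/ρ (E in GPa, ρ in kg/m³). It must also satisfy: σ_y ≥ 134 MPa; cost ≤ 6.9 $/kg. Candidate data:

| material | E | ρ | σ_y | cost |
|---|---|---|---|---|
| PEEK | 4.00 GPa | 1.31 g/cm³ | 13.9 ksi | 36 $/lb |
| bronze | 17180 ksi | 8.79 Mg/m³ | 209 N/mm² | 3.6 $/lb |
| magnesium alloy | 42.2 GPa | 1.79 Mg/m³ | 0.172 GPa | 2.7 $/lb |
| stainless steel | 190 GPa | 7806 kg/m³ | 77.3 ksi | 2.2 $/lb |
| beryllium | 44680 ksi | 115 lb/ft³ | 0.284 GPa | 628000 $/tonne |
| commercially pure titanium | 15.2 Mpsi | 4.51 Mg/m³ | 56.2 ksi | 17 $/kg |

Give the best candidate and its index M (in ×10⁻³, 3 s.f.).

Screen on constraints: σ_y ≥ 134 MPa; cost ≤ 6.9 $/kg. Survivors: magnesium alloy, stainless steel.
In SI units:
  magnesium alloy: E = 42.20 GPa, ρ = 1790 kg/m³
  stainless steel: E = 190.0 GPa, ρ = 7806 kg/m³
  magnesium alloy: M = 1.94×10⁻³
  stainless steel: M = 0.736×10⁻³
Magnesium alloy ranks first.

magnesium alloy, M = 1.94×10⁻³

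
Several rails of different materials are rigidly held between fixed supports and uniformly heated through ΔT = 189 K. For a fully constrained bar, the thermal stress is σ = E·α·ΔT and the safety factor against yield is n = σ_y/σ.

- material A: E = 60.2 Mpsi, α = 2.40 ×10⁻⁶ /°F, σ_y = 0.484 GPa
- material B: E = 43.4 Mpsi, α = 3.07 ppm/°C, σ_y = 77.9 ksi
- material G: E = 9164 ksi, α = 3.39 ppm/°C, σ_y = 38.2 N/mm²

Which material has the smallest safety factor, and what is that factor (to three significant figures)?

material G, n = 0.944

In consistent units (E in GPa, α in ×10⁻⁶/K, σ_y in MPa):
  material A: E = 415.1, α = 4.32, σ_y = 484.0 → σ = 339 MPa, n = 1.43
  material B: E = 299.2, α = 3.07, σ_y = 537.1 → σ = 174 MPa, n = 3.09
  material G: E = 63.18, α = 3.39, σ_y = 38.20 → σ = 40.5 MPa, n = 0.944
Smallest n: material G with n = 0.944.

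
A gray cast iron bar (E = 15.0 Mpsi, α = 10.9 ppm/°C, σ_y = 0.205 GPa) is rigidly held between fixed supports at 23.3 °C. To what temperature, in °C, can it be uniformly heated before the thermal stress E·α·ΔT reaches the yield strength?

E = 15.0 Mpsi = 103.4 GPa.
σ_y = 0.205 GPa = 205.0 MPa.
E·α·ΔT = 205.0 MPa ⇒ ΔT = 205.0 / (103.4×10³ × 10.9×10⁻⁶) = 181.9 K.
T = 23.3 + 181.9 = 205.2 °C.

205 °C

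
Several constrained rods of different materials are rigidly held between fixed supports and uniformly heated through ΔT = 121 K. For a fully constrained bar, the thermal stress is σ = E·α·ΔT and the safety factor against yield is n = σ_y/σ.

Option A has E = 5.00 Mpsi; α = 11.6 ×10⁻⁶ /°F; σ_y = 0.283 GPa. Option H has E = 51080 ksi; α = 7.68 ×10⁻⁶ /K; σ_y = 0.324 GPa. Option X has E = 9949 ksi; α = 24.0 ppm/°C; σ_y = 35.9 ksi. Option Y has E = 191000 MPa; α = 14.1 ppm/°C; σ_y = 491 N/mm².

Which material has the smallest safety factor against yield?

option H

Per material, after unit conversion:
  option A: E = 34.47, α = 20.9, σ_y = 283.0 → σ = 87.1 MPa, n = 3.25
  option H: E = 352.2, α = 7.68, σ_y = 324.0 → σ = 327 MPa, n = 0.990
  option X: E = 68.60, α = 24.0, σ_y = 247.5 → σ = 199 MPa, n = 1.24
  option Y: E = 191.0, α = 14.1, σ_y = 491.0 → σ = 326 MPa, n = 1.51
Smallest n: option H with n = 0.990.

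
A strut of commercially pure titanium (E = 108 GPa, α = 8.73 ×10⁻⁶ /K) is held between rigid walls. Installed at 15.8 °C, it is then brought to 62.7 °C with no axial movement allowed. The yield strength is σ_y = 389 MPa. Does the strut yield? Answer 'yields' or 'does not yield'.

does not yield

ΔT = 46.90 K. Constrained thermal stress σ = E·α·ΔT = 108.0×10³ MPa × 8.73×10⁻⁶ × 46.90 = 44.2 MPa (compressive).
Compare to σ_y = 389 MPa: σ < σ_y, so it does not yield.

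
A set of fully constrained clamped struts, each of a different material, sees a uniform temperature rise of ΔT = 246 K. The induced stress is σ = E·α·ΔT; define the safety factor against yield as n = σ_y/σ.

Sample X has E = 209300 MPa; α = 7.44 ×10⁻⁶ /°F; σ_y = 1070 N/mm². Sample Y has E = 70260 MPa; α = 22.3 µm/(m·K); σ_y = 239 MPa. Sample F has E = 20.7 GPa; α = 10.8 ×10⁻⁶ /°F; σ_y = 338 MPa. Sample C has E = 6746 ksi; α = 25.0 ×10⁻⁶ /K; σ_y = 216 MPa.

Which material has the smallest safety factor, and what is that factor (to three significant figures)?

Per material, after unit conversion:
  sample X: E = 209.3, α = 13.4, σ_y = 1070 → σ = 690 MPa, n = 1.55
  sample Y: E = 70.26, α = 22.3, σ_y = 239.0 → σ = 385 MPa, n = 0.620
  sample F: E = 20.70, α = 19.4, σ_y = 338.0 → σ = 99.0 MPa, n = 3.41
  sample C: E = 46.51, α = 25.0, σ_y = 216.0 → σ = 286 MPa, n = 0.755
Smallest n: sample Y with n = 0.620.

sample Y, n = 0.620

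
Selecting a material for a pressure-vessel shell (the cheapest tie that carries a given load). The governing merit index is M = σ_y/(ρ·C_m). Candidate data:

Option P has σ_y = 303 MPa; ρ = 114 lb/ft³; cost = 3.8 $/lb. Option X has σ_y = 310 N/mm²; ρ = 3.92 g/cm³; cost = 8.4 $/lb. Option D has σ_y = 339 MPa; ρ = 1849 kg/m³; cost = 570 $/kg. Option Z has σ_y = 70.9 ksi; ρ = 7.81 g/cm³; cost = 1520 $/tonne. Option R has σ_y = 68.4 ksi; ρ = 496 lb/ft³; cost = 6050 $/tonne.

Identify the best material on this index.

option Z

Normalizing units and computing the index:
  option P: σ_y = 303.0 MPa, ρ = 1826 kg/m³, cost = 8.377 $/kg
  option X: σ_y = 310.0 MPa, ρ = 3920 kg/m³, cost = 18.52 $/kg
  option D: σ_y = 339.0 MPa, ρ = 1849 kg/m³, cost = 570.0 $/kg
  option Z: σ_y = 488.8 MPa, ρ = 7810 kg/m³, cost = 1.520 $/kg
  option R: σ_y = 471.6 MPa, ρ = 7945 kg/m³, cost = 6.050 $/kg
  option Z: M = 41.2 kN·m per $
  option P: M = 19.8 kN·m per $
  option R: M = 9.81 kN·m per $
  option X: M = 4.27 kN·m per $
  option D: M = 0.322 kN·m per $
Highest index: option Z.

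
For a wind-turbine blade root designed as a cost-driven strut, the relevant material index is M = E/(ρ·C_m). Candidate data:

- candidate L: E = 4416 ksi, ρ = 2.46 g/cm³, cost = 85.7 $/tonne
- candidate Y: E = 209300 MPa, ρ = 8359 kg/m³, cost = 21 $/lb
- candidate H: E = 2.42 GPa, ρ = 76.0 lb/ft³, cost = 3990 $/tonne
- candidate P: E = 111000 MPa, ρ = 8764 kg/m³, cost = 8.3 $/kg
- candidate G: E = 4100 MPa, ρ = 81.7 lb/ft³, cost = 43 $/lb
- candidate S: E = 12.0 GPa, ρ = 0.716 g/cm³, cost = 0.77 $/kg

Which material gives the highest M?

candidate L

After converting to SI:
  candidate L: E = 30.45 GPa, ρ = 2460 kg/m³, cost = 0.08570 $/kg
  candidate Y: E = 209.3 GPa, ρ = 8359 kg/m³, cost = 46.30 $/kg
  candidate H: E = 2.420 GPa, ρ = 1217 kg/m³, cost = 3.990 $/kg
  candidate P: E = 111.0 GPa, ρ = 8764 kg/m³, cost = 8.300 $/kg
  candidate G: E = 4.100 GPa, ρ = 1309 kg/m³, cost = 94.80 $/kg
  candidate S: E = 12.00 GPa, ρ = 716.0 kg/m³, cost = 0.7700 $/kg
  candidate L: M = 144 MN·m per $
  candidate S: M = 21.8 MN·m per $
  candidate P: M = 1.53 MN·m per $
  candidate Y: M = 0.541 MN·m per $
  candidate H: M = 0.498 MN·m per $
  candidate G: M = 0.0330 MN·m per $
Candidate L has the largest M.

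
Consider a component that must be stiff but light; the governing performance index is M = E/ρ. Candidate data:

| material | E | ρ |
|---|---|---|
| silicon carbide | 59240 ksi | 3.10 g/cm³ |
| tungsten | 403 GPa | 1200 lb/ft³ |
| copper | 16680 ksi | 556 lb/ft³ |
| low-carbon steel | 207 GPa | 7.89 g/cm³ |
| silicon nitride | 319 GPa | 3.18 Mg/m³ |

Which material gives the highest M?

silicon carbide

Convert each candidate to consistent units, then evaluate M:
  silicon carbide: E = 408.4 GPa, ρ = 3100 kg/m³
  tungsten: E = 403.0 GPa, ρ = 19220 kg/m³
  copper: E = 115.0 GPa, ρ = 8906 kg/m³
  low-carbon steel: E = 207.0 GPa, ρ = 7890 kg/m³
  silicon nitride: E = 319.0 GPa, ρ = 3180 kg/m³
  silicon carbide: M = 132 MN·m/kg
  silicon nitride: M = 100 MN·m/kg
  low-carbon steel: M = 26.2 MN·m/kg
  tungsten: M = 21.0 MN·m/kg
  copper: M = 12.9 MN·m/kg
Highest index: silicon carbide.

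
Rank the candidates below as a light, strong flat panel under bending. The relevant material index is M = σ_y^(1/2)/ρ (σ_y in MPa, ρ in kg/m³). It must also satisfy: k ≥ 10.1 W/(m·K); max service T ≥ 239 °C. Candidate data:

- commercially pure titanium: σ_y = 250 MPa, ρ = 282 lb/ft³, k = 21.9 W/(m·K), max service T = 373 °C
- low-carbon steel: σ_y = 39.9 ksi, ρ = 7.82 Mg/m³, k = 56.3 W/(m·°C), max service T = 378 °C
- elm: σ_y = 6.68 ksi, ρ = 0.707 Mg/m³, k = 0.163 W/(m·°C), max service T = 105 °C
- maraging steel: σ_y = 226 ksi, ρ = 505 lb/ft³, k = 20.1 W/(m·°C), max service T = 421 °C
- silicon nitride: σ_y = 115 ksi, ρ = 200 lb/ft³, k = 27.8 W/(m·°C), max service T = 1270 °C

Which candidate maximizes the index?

Screen on constraints: k ≥ 10.1 W/(m·K); max service T ≥ 239 °C. Survivors: commercially pure titanium, low-carbon steel, maraging steel, silicon nitride.
Normalizing units and computing the index:
  commercially pure titanium: σ_y = 250.0 MPa, ρ = 4517 kg/m³
  low-carbon steel: σ_y = 275.1 MPa, ρ = 7820 kg/m³
  maraging steel: σ_y = 1558 MPa, ρ = 8089 kg/m³
  silicon nitride: σ_y = 792.9 MPa, ρ = 3204 kg/m³
  silicon nitride: M = 8.79×10⁻³
  maraging steel: M = 4.88×10⁻³
  commercially pure titanium: M = 3.50×10⁻³
  low-carbon steel: M = 2.12×10⁻³
Silicon nitride has the largest M.

silicon nitride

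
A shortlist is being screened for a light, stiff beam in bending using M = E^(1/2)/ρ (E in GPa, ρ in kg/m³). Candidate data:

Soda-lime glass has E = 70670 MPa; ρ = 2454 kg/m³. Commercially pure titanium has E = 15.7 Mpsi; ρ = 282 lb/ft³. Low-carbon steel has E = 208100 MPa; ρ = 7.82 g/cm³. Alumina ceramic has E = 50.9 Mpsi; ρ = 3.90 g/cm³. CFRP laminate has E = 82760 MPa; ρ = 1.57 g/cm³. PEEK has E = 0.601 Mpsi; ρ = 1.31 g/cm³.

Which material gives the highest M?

After converting to SI:
  soda-lime glass: E = 70.67 GPa, ρ = 2454 kg/m³
  commercially pure titanium: E = 108.2 GPa, ρ = 4517 kg/m³
  low-carbon steel: E = 208.1 GPa, ρ = 7820 kg/m³
  alumina ceramic: E = 350.9 GPa, ρ = 3900 kg/m³
  CFRP laminate: E = 82.76 GPa, ρ = 1570 kg/m³
  PEEK: E = 4.144 GPa, ρ = 1310 kg/m³
  CFRP laminate: M = 5.79×10⁻³
  alumina ceramic: M = 4.80×10⁻³
  soda-lime glass: M = 3.43×10⁻³
  commercially pure titanium: M = 2.30×10⁻³
  low-carbon steel: M = 1.84×10⁻³
  PEEK: M = 1.55×10⁻³
The maximum is for CFRP laminate.

CFRP laminate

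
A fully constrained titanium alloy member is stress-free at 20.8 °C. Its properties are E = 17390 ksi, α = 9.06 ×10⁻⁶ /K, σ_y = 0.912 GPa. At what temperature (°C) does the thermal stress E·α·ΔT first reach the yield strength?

860 °C

E = 17390 ksi = 119.9 GPa.
σ_y = 0.912 GPa = 912.0 MPa.
E·α·ΔT = 912.0 MPa ⇒ ΔT = 912.0 / (119.9×10³ × 9.06×10⁻⁶) = 839.6 K.
T = 20.8 + 839.6 = 860.4 °C.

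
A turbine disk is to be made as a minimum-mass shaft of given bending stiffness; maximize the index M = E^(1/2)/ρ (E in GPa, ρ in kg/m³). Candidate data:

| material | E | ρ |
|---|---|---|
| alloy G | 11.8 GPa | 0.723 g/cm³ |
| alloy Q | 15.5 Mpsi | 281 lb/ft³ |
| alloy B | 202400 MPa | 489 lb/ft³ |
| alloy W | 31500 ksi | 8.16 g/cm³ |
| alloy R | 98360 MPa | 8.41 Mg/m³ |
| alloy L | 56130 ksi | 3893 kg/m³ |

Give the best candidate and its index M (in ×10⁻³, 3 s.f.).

alloy L, M = 5.05×10⁻³

After converting to SI:
  alloy G: E = 11.80 GPa, ρ = 723.0 kg/m³
  alloy Q: E = 106.9 GPa, ρ = 4501 kg/m³
  alloy B: E = 202.4 GPa, ρ = 7833 kg/m³
  alloy W: E = 217.2 GPa, ρ = 8160 kg/m³
  alloy R: E = 98.36 GPa, ρ = 8410 kg/m³
  alloy L: E = 387.0 GPa, ρ = 3893 kg/m³
  alloy L: M = 5.05×10⁻³
  alloy G: M = 4.75×10⁻³
  alloy Q: M = 2.30×10⁻³
  alloy B: M = 1.82×10⁻³
  alloy W: M = 1.81×10⁻³
  alloy R: M = 1.18×10⁻³
Highest index: alloy L.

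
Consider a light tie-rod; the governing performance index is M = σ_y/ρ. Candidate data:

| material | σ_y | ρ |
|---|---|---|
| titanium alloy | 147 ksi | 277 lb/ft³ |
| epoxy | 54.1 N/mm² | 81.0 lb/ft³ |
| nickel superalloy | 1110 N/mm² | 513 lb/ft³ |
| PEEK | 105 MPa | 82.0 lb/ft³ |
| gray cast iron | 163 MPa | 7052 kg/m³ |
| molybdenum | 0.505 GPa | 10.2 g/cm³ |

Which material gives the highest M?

In SI units:
  titanium alloy: σ_y = 1014 MPa, ρ = 4437 kg/m³
  epoxy: σ_y = 54.10 MPa, ρ = 1297 kg/m³
  nickel superalloy: σ_y = 1110 MPa, ρ = 8217 kg/m³
  PEEK: σ_y = 105.0 MPa, ρ = 1314 kg/m³
  gray cast iron: σ_y = 163.0 MPa, ρ = 7052 kg/m³
  molybdenum: σ_y = 505.0 MPa, ρ = 10200 kg/m³
  titanium alloy: M = 228 kN·m/kg
  nickel superalloy: M = 135 kN·m/kg
  PEEK: M = 79.9 kN·m/kg
  molybdenum: M = 49.5 kN·m/kg
  epoxy: M = 41.7 kN·m/kg
  gray cast iron: M = 23.1 kN·m/kg
Highest index: titanium alloy.

titanium alloy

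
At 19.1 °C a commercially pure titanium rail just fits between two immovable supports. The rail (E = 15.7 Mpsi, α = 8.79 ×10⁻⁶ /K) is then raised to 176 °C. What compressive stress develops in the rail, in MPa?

149 MPa

E = 15.7 Mpsi = 108.2 GPa.
ΔT = 156.9 K. Constrained thermal stress σ = E·α·ΔT = 108.2×10³ MPa × 8.79×10⁻⁶ × 156.9 = 149 MPa (compressive).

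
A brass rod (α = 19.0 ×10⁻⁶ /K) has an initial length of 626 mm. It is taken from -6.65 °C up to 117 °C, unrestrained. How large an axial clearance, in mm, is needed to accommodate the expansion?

1.47 mm

ΔT = 117 − (-6.65) = 123.7 K.
ΔL = α·L₀·ΔT = 19.0×10⁻⁶ × 626 mm × 123.7 K = 1.47 mm.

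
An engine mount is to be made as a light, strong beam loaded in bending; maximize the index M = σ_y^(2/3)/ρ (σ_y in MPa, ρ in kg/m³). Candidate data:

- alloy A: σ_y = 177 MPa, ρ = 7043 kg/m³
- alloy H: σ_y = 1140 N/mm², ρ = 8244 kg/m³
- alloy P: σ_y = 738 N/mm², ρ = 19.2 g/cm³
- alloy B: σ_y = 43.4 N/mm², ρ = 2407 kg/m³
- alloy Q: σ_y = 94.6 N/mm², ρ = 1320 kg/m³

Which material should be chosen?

In SI units:
  alloy A: σ_y = 177.0 MPa, ρ = 7043 kg/m³
  alloy H: σ_y = 1140 MPa, ρ = 8244 kg/m³
  alloy P: σ_y = 738.0 MPa, ρ = 19200 kg/m³
  alloy B: σ_y = 43.40 MPa, ρ = 2407 kg/m³
  alloy Q: σ_y = 94.60 MPa, ρ = 1320 kg/m³
  alloy Q: M = 15.7×10⁻³
  alloy H: M = 13.2×10⁻³
  alloy B: M = 5.13×10⁻³
  alloy A: M = 4.48×10⁻³
  alloy P: M = 4.25×10⁻³
Alloy Q ranks first.

alloy Q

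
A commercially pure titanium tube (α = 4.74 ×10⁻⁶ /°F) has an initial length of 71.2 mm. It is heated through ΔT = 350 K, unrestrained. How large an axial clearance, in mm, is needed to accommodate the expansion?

0.213 mm

Convert α: 4.74×10⁻⁶/°F × (9/5) = 8.53×10⁻⁶/K.
ΔL = α·L₀·ΔT = 8.53×10⁻⁶ × 71.2 mm × 350.0 K = 0.213 mm.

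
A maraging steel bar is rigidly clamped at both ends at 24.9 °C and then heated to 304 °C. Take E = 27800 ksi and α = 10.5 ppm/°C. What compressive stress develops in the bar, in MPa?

562 MPa

E = 27800 ksi = 191.7 GPa.
ΔT = 279.1 K. Constrained thermal stress σ = E·α·ΔT = 191.7×10³ MPa × 10.5×10⁻⁶ × 279.1 = 562 MPa (compressive).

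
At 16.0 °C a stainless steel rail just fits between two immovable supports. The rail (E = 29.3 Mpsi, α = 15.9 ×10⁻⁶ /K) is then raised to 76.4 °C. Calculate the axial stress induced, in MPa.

194 MPa

E = 29.3 Mpsi = 202.0 GPa.
ΔT = 60.40 K. Constrained thermal stress σ = E·α·ΔT = 202.0×10³ MPa × 15.9×10⁻⁶ × 60.40 = 194 MPa (compressive).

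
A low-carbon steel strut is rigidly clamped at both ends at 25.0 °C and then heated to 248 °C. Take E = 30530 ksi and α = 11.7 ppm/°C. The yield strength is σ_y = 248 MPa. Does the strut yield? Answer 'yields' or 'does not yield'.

E = 30530 ksi = 210.5 GPa.
ΔT = 223.0 K. Constrained thermal stress σ = E·α·ΔT = 210.5×10³ MPa × 11.7×10⁻⁶ × 223.0 = 549 MPa (compressive).
Compare to σ_y = 248 MPa: σ ≥ σ_y, so it yields.

yields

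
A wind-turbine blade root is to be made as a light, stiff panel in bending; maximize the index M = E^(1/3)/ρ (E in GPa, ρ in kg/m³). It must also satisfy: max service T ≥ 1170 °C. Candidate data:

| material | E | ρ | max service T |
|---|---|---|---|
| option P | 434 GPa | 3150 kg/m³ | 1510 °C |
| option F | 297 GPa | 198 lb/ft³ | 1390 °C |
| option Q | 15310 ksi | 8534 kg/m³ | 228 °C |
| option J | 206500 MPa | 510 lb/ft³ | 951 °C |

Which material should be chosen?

option P

Screen on constraints: max service T ≥ 1170 °C. Survivors: option P, option F.
In SI units:
  option P: E = 434.0 GPa, ρ = 3150 kg/m³
  option F: E = 297.0 GPa, ρ = 3172 kg/m³
  option P: M = 2.40×10⁻³
  option F: M = 2.10×10⁻³
The maximum is for option P.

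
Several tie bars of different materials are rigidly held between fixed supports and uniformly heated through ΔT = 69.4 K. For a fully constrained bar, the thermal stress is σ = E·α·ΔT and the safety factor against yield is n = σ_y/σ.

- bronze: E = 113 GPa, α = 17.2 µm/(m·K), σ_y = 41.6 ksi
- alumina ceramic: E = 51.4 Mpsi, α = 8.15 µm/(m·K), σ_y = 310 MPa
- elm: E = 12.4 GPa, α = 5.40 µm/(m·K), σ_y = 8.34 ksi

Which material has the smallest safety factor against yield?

Per material, after unit conversion:
  bronze: E = 113.0, α = 17.2, σ_y = 286.8 → σ = 135 MPa, n = 2.13
  alumina ceramic: E = 354.4, α = 8.15, σ_y = 310.0 → σ = 200 MPa, n = 1.55
  elm: E = 12.40, α = 5.40, σ_y = 57.50 → σ = 4.65 MPa, n = 12.4
Smallest n: alumina ceramic with n = 1.55.

alumina ceramic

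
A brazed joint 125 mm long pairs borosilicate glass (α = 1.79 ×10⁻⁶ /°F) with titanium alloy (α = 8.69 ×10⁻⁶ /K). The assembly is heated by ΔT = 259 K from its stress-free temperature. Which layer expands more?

borosilicate glass: α = 1.79×10⁻⁶/°F × 9/5 = 3.22×10⁻⁶/K.
α(borosilicate glass) = 3.22×10⁻⁶/K vs α(titanium alloy) = 8.69×10⁻⁶/K.
Higher α expands more for the same ΔT: titanium alloy.

titanium alloy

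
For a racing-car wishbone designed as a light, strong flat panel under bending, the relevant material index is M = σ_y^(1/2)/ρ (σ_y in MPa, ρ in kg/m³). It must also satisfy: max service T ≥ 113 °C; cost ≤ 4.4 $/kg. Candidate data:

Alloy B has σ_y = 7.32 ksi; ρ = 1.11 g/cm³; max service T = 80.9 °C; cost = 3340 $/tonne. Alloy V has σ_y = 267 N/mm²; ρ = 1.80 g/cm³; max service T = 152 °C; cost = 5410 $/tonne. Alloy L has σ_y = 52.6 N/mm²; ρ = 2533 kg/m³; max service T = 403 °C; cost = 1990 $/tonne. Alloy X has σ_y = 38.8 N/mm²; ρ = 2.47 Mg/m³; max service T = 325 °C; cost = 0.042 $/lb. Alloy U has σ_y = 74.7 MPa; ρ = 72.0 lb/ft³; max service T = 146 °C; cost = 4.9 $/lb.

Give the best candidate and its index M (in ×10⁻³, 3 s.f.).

Screen on constraints: max service T ≥ 113 °C; cost ≤ 4.4 $/kg. Survivors: alloy L, alloy X.
Convert each candidate to consistent units, then evaluate M:
  alloy L: σ_y = 52.60 MPa, ρ = 2533 kg/m³
  alloy X: σ_y = 38.80 MPa, ρ = 2470 kg/m³
  alloy L: M = 2.86×10⁻³
  alloy X: M = 2.52×10⁻³
Alloy L has the largest M.

alloy L, M = 2.86×10⁻³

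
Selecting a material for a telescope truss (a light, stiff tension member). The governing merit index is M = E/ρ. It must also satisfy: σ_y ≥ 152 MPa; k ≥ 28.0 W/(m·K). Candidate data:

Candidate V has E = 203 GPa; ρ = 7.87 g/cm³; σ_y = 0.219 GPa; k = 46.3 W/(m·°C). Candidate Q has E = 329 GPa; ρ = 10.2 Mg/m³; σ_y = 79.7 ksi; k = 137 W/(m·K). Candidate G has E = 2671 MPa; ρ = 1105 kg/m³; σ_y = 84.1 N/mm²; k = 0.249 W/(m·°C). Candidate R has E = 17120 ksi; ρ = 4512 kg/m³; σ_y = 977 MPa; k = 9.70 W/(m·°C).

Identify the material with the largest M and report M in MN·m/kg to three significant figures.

candidate Q, M = 32.3 MN·m/kg

Screen on constraints: σ_y ≥ 152 MPa; k ≥ 28.0 W/(m·K). Survivors: candidate V, candidate Q.
Convert each candidate to consistent units, then evaluate M:
  candidate V: E = 203.0 GPa, ρ = 7870 kg/m³
  candidate Q: E = 329.0 GPa, ρ = 10200 kg/m³
  candidate Q: M = 32.3 MN·m/kg
  candidate V: M = 25.8 MN·m/kg
Candidate Q ranks first.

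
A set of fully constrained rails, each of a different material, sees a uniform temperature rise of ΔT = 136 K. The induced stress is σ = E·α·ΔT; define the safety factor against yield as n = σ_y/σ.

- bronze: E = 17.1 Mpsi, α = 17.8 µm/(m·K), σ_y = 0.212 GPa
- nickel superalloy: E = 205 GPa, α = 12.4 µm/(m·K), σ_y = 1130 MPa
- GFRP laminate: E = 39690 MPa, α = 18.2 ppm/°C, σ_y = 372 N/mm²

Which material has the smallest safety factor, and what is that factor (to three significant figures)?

bronze, n = 0.743

With everything in SI (GPa, ×10⁻⁶/K, MPa):
  bronze: E = 117.9, α = 17.8, σ_y = 212.0 → σ = 285 MPa, n = 0.743
  nickel superalloy: E = 205.0, α = 12.4, σ_y = 1130 → σ = 346 MPa, n = 3.27
  GFRP laminate: E = 39.69, α = 18.2, σ_y = 372.0 → σ = 98.2 MPa, n = 3.79
Bronze has the lowest safety factor, n = 0.743.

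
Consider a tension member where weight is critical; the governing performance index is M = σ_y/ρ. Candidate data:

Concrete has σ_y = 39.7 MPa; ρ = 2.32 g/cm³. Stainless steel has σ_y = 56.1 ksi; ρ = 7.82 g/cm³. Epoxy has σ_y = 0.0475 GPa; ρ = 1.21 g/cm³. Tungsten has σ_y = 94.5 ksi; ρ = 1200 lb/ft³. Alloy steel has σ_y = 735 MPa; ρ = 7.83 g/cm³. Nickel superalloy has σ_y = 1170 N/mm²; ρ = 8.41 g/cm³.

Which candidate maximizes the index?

nickel superalloy

In SI units:
  concrete: σ_y = 39.70 MPa, ρ = 2320 kg/m³
  stainless steel: σ_y = 386.8 MPa, ρ = 7820 kg/m³
  epoxy: σ_y = 47.50 MPa, ρ = 1210 kg/m³
  tungsten: σ_y = 651.6 MPa, ρ = 19220 kg/m³
  alloy steel: σ_y = 735.0 MPa, ρ = 7830 kg/m³
  nickel superalloy: σ_y = 1170 MPa, ρ = 8410 kg/m³
  nickel superalloy: M = 139 kN·m/kg
  alloy steel: M = 93.9 kN·m/kg
  stainless steel: M = 49.5 kN·m/kg
  epoxy: M = 39.3 kN·m/kg
  tungsten: M = 33.9 kN·m/kg
  concrete: M = 17.1 kN·m/kg
Nickel superalloy has the largest M.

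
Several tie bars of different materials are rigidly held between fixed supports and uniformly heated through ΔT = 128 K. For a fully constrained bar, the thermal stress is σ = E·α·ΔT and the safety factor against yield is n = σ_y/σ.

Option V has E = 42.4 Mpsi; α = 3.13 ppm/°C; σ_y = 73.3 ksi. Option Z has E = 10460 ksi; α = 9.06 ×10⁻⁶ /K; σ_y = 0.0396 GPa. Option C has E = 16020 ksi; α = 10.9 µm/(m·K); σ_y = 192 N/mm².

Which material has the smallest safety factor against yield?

With everything in SI (GPa, ×10⁻⁶/K, MPa):
  option V: E = 292.3, α = 3.13, σ_y = 505.4 → σ = 117 MPa, n = 4.32
  option Z: E = 72.12, α = 9.06, σ_y = 39.60 → σ = 83.6 MPa, n = 0.473
  option C: E = 110.5, α = 10.9, σ_y = 192.0 → σ = 154 MPa, n = 1.25
Smallest n: option Z with n = 0.473.

option Z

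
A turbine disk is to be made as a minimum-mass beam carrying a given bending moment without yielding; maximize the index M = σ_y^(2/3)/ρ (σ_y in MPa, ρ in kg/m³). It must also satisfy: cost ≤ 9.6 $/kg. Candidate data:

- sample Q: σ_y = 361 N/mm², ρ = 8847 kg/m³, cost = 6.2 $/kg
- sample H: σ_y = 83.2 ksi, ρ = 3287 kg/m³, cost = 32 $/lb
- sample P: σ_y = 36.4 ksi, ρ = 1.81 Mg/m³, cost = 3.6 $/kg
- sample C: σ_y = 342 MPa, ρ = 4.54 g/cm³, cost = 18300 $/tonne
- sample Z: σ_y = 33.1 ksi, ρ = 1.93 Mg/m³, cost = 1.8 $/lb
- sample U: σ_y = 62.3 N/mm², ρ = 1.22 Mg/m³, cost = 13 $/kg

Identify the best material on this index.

sample P

Screen on constraints: cost ≤ 9.6 $/kg. Survivors: sample Q, sample P, sample Z.
Putting every candidate on a common basis:
  sample Q: σ_y = 361.0 MPa, ρ = 8847 kg/m³
  sample P: σ_y = 251.0 MPa, ρ = 1810 kg/m³
  sample Z: σ_y = 228.2 MPa, ρ = 1930 kg/m³
  sample P: M = 22.0×10⁻³
  sample Z: M = 19.3×10⁻³
  sample Q: M = 5.73×10⁻³
Sample P ranks first.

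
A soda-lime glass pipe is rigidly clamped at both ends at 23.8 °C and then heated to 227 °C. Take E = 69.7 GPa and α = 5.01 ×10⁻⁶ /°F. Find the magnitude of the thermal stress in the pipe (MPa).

128 MPa

α = 5.01×10⁻⁶/°F × 9/5 = 9.02×10⁻⁶/K.
ΔT = 203.2 K. Constrained thermal stress σ = E·α·ΔT = 69.70×10³ MPa × 9.02×10⁻⁶ × 203.2 = 128 MPa (compressive).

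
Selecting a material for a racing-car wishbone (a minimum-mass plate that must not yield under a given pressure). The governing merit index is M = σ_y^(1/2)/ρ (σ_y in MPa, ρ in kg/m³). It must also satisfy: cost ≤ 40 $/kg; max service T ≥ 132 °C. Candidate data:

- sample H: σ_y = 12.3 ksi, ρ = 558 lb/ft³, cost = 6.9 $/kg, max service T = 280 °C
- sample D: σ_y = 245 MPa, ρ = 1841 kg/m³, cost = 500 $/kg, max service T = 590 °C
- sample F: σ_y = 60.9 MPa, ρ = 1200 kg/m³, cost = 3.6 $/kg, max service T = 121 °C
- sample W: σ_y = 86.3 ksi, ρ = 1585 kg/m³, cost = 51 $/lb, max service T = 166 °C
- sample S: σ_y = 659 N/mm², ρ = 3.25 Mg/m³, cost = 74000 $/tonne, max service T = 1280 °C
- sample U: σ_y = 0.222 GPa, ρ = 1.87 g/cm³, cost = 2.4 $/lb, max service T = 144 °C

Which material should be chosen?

sample U

Screen on constraints: cost ≤ 40 $/kg; max service T ≥ 132 °C. Survivors: sample H, sample U.
After converting to SI:
  sample H: σ_y = 84.81 MPa, ρ = 8938 kg/m³
  sample U: σ_y = 222.0 MPa, ρ = 1870 kg/m³
  sample U: M = 7.97×10⁻³
  sample H: M = 1.03×10⁻³
The maximum is for sample U.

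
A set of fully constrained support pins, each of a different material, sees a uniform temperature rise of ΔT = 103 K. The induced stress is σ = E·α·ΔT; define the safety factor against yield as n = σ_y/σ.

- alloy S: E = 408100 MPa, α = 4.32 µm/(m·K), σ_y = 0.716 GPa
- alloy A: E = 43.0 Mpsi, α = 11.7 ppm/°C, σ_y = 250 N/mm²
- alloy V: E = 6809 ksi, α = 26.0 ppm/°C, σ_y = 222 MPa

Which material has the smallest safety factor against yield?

In consistent units (E in GPa, α in ×10⁻⁶/K, σ_y in MPa):
  alloy S: E = 408.1, α = 4.32, σ_y = 716.0 → σ = 182 MPa, n = 3.94
  alloy A: E = 296.5, α = 11.7, σ_y = 250.0 → σ = 357 MPa, n = 0.700
  alloy V: E = 46.95, α = 26.0, σ_y = 222.0 → σ = 126 MPa, n = 1.77
Smallest n: alloy A with n = 0.700.

alloy A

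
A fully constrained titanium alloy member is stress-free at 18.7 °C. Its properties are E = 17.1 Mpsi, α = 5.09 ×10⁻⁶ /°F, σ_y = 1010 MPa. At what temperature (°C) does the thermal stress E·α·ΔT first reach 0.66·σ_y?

E = 17.1 Mpsi = 117.9 GPa.
α = 5.09×10⁻⁶/°F × 9/5 = 9.16×10⁻⁶/K.
E·α·ΔT = 666.6 MPa ⇒ ΔT = 666.6 / (117.9×10³ × 9.16×10⁻⁶) = 617.1 K.
T = 18.7 + 617.1 = 635.8 °C.

636 °C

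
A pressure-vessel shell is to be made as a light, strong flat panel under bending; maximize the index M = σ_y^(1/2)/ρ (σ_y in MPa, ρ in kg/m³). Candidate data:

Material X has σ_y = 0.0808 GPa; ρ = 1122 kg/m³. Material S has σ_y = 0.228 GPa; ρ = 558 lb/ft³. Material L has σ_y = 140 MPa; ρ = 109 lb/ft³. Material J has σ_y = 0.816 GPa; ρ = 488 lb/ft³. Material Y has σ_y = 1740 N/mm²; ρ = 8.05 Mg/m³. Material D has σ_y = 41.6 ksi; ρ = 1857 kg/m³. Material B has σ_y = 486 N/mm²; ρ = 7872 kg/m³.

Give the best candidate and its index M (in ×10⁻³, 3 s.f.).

Normalizing units and computing the index:
  material X: σ_y = 80.80 MPa, ρ = 1122 kg/m³
  material S: σ_y = 228.0 MPa, ρ = 8938 kg/m³
  material L: σ_y = 140.0 MPa, ρ = 1746 kg/m³
  material J: σ_y = 816.0 MPa, ρ = 7817 kg/m³
  material Y: σ_y = 1740 MPa, ρ = 8050 kg/m³
  material D: σ_y = 286.8 MPa, ρ = 1857 kg/m³
  material B: σ_y = 486.0 MPa, ρ = 7872 kg/m³
  material D: M = 9.12×10⁻³
  material X: M = 8.01×10⁻³
  material L: M = 6.78×10⁻³
  material Y: M = 5.18×10⁻³
  material J: M = 3.65×10⁻³
  material B: M = 2.80×10⁻³
  material S: M = 1.69×10⁻³
The maximum is for material D.

material D, M = 9.12×10⁻³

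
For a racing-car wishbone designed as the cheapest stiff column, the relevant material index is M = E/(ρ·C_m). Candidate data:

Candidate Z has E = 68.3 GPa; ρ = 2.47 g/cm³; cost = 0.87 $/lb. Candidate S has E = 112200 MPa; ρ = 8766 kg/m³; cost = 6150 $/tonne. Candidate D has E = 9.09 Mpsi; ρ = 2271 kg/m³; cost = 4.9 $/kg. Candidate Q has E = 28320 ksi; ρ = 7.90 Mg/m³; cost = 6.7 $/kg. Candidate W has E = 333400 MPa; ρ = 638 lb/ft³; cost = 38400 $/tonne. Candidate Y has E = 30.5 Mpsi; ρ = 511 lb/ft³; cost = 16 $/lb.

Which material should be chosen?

candidate Z

Putting every candidate on a common basis:
  candidate Z: E = 68.30 GPa, ρ = 2470 kg/m³, cost = 1.918 $/kg
  candidate S: E = 112.2 GPa, ρ = 8766 kg/m³, cost = 6.150 $/kg
  candidate D: E = 62.67 GPa, ρ = 2271 kg/m³, cost = 4.900 $/kg
  candidate Q: E = 195.3 GPa, ρ = 7900 kg/m³, cost = 6.700 $/kg
  candidate W: E = 333.4 GPa, ρ = 10220 kg/m³, cost = 38.40 $/kg
  candidate Y: E = 210.3 GPa, ρ = 8185 kg/m³, cost = 35.27 $/kg
  candidate Z: M = 14.4 MN·m per $
  candidate D: M = 5.63 MN·m per $
  candidate Q: M = 3.69 MN·m per $
  candidate S: M = 2.08 MN·m per $
  candidate W: M = 0.850 MN·m per $
  candidate Y: M = 0.728 MN·m per $
The maximum is for candidate Z.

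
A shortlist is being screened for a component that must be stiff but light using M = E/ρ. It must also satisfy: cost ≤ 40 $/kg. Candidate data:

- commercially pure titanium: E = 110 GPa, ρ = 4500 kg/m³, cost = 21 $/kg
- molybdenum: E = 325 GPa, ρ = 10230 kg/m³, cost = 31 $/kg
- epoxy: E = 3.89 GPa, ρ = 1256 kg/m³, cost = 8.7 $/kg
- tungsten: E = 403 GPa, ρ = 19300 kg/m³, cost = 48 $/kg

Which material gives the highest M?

molybdenum

Screen on constraints: cost ≤ 40 $/kg. Survivors: commercially pure titanium, molybdenum, epoxy.
Evaluate M for each candidate:
  molybdenum: M = 31.8 MN·m/kg
  commercially pure titanium: M = 24.4 MN·m/kg
  epoxy: M = 3.10 MN·m/kg
Molybdenum has the largest M.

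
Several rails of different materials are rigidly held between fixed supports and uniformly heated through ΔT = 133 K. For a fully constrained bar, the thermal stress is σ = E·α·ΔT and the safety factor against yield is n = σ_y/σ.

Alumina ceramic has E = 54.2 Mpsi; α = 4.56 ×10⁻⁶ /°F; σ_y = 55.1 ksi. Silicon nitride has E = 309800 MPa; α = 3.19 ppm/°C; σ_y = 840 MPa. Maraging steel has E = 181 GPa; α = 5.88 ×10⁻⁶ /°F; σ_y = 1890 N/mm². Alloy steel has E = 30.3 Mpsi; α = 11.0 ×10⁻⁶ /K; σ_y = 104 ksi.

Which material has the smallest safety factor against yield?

With everything in SI (GPa, ×10⁻⁶/K, MPa):
  alumina ceramic: E = 373.7, α = 8.21, σ_y = 379.9 → σ = 408 MPa, n = 0.931
  silicon nitride: E = 309.8, α = 3.19, σ_y = 840.0 → σ = 131 MPa, n = 6.39
  maraging steel: E = 181.0, α = 10.6, σ_y = 1890 → σ = 255 MPa, n = 7.42
  alloy steel: E = 208.9, α = 11.0, σ_y = 717.1 → σ = 306 MPa, n = 2.35
Alumina ceramic has the lowest safety factor, n = 0.931.

alumina ceramic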